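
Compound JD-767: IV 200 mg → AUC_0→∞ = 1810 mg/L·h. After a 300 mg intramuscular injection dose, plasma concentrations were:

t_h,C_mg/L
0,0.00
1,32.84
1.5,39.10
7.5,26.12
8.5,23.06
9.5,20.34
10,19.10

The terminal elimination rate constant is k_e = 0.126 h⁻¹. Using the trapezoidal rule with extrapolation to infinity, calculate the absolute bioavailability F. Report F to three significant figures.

F = 0.161

Trapezoidal AUC_0→10 (intramuscular injection):
  [0→1]: (0.00+32.84)/2 × 1 = 16.42
  [1→1.5]: (32.84+39.10)/2 × 0.5 = 17.985
  [1.5→7.5]: (39.10+26.12)/2 × 6 = 195.66
  [7.5→8.5]: (26.12+23.06)/2 × 1 = 24.59
  [8.5→9.5]: (23.06+20.34)/2 × 1 = 21.7
  [9.5→10]: (20.34+19.10)/2 × 0.5 = 9.86
  Sum = 286.215 mg/L·h
Tail: C_last/k_e = 19.10/0.126 = 151.587
AUC_0→∞ (intramuscular injection) = 286.215 + 151.587 = 437.802 mg/L·h
F = (AUC_ev/D_ev)/(AUC_iv/D_iv) = (437.802/300)/(1810/200) = 1.45934/9.05 = 0.1613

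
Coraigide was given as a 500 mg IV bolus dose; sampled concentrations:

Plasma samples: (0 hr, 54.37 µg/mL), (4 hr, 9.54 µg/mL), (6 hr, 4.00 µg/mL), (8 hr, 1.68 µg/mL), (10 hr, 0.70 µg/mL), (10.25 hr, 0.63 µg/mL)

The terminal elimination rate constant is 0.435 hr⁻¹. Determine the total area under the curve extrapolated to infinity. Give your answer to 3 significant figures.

Trapezoidal AUC_0→10.25:
  [0→4]: (54.37+9.54)/2 × 4 = 127.82
  [4→6]: (9.54+4.00)/2 × 2 = 13.54
  [6→8]: (4.00+1.68)/2 × 2 = 5.68
  [8→10]: (1.68+0.70)/2 × 2 = 2.38
  [10→10.25]: (0.70+0.63)/2 × 0.25 = 0.16625
  Sum = 149.58625 µg/mL·hr
Extrapolated tail: C_last / k_e = 0.63 / 0.435 = 1.448
AUC_0→∞ = 149.58625 + 1.448 = 151.03425 µg/mL·hr

AUC = 151 µg/mL·hr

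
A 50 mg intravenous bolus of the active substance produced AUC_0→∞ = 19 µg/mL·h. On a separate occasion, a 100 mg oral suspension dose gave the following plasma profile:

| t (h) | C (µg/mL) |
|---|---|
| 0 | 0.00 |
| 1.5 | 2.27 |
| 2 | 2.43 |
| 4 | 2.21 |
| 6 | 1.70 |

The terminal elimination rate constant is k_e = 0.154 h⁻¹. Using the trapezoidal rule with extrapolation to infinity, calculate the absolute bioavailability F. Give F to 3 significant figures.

Trapezoidal AUC_0→6 (oral suspension):
  [0→1.5]: (0.00+2.27)/2 × 1.5 = 1.7025
  [1.5→2]: (2.27+2.43)/2 × 0.5 = 1.175
  [2→4]: (2.43+2.21)/2 × 2 = 4.64
  [4→6]: (2.21+1.70)/2 × 2 = 3.91
  Sum = 11.4275 µg/mL·h
Tail: C_last/k_e = 1.70/0.154 = 11.039
AUC_0→∞ (oral suspension) = 11.4275 + 11.039 = 22.4665 µg/mL·h
F = (AUC_ev/D_ev)/(AUC_iv/D_iv) = (22.4665/100)/(19/50) = 0.224665/0.38 = 0.5912

F = 0.591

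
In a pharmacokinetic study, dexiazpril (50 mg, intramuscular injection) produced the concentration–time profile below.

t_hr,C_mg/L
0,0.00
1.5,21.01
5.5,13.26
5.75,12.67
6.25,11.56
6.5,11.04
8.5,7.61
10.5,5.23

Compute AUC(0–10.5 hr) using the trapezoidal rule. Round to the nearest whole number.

Trapezoidal AUC_0→10.5:
  [0→1.5]: (0.00+21.01)/2 × 1.5 = 15.7575
  [1.5→5.5]: (21.01+13.26)/2 × 4 = 68.54
  [5.5→5.75]: (13.26+12.67)/2 × 0.25 = 3.24125
  [5.75→6.25]: (12.67+11.56)/2 × 0.5 = 6.0575
  [6.25→6.5]: (11.56+11.04)/2 × 0.25 = 2.825
  [6.5→8.5]: (11.04+7.61)/2 × 2 = 18.65
  [8.5→10.5]: (7.61+5.23)/2 × 2 = 12.84
  Sum = 127.91125 mg/L·hr

AUC = 128 mg/L·hr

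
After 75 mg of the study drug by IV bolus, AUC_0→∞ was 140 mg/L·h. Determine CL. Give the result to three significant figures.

CL = 0.536 L/h

CL = Dose_iv / AUC_0→∞
   = 75 / 140 = 0.535714 L/h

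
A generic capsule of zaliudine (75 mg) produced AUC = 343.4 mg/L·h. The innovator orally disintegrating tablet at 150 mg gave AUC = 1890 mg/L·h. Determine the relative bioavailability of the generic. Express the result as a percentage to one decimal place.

F_rel = 36.3%

F_rel = (AUC_test/D_test) / (AUC_ref/D_ref)
      = (343.4/75) / (1890/150)
      = 4.57867 / 12.6 = 0.3634 = 36.34%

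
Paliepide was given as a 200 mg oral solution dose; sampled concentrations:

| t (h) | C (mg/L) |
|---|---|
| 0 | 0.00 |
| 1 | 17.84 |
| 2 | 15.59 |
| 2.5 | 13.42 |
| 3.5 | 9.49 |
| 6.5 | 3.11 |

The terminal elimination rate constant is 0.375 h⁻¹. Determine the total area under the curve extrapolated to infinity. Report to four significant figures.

Trapezoidal AUC_0→6.5:
  [0→1]: (0.00+17.84)/2 × 1 = 8.92
  [1→2]: (17.84+15.59)/2 × 1 = 16.715
  [2→2.5]: (15.59+13.42)/2 × 0.5 = 7.2525
  [2.5→3.5]: (13.42+9.49)/2 × 1 = 11.455
  [3.5→6.5]: (9.49+3.11)/2 × 3 = 18.9
  Sum = 63.2425 mg/L·h
Extrapolated tail: C_last / k_e = 3.11 / 0.375 = 8.293
AUC_0→∞ = 63.2425 + 8.293 = 71.5355 mg/L·h

AUC = 71.54 mg/L·h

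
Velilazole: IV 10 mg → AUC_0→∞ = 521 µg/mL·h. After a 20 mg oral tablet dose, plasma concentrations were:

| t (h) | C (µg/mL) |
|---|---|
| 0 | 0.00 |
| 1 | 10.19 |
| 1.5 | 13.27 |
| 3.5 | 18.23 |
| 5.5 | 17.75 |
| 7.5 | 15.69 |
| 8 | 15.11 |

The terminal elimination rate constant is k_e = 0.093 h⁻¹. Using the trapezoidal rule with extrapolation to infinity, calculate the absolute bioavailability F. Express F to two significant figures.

F = 0.27

Trapezoidal AUC_0→8 (oral tablet):
  [0→1]: (0.00+10.19)/2 × 1 = 5.095
  [1→1.5]: (10.19+13.27)/2 × 0.5 = 5.865
  [1.5→3.5]: (13.27+18.23)/2 × 2 = 31.5
  [3.5→5.5]: (18.23+17.75)/2 × 2 = 35.98
  [5.5→7.5]: (17.75+15.69)/2 × 2 = 33.44
  [7.5→8]: (15.69+15.11)/2 × 0.5 = 7.7
  Sum = 119.58 µg/mL·h
Tail: C_last/k_e = 15.11/0.093 = 162.473
AUC_0→∞ (oral tablet) = 119.58 + 162.473 = 282.053 µg/mL·h
F = (AUC_ev/D_ev)/(AUC_iv/D_iv) = (282.053/20)/(521/10) = 14.10265/52.1 = 0.2707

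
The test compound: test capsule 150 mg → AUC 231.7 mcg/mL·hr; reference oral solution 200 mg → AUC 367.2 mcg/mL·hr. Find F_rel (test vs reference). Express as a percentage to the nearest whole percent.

F_rel = (AUC_test/D_test) / (AUC_ref/D_ref)
      = (231.7/150) / (367.2/200)
      = 1.54467 / 1.836 = 0.8413 = 84.13%

F_rel = 84%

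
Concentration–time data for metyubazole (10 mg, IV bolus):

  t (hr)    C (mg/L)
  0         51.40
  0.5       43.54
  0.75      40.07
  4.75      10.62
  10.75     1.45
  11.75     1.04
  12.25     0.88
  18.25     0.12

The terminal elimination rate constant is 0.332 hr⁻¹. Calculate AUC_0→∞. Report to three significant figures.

Trapezoidal AUC_0→18.25:
  [0→0.5]: (51.40+43.54)/2 × 0.5 = 23.735
  [0.5→0.75]: (43.54+40.07)/2 × 0.25 = 10.45125
  [0.75→4.75]: (40.07+10.62)/2 × 4 = 101.38
  [4.75→10.75]: (10.62+1.45)/2 × 6 = 36.21
  [10.75→11.75]: (1.45+1.04)/2 × 1 = 1.245
  [11.75→12.25]: (1.04+0.88)/2 × 0.5 = 0.48
  [12.25→18.25]: (0.88+0.12)/2 × 6 = 3.0
  Sum = 176.50125 mg/L·hr
Extrapolated tail: C_last / k_e = 0.12 / 0.332 = 0.361
AUC_0→∞ = 176.50125 + 0.361 = 176.86225 mg/L·hr

AUC = 177 mg/L·hr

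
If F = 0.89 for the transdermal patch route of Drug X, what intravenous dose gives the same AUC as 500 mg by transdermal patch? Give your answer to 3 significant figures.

Systemic exposure from an extravascular dose = F × D_ev, so the equivalent IV dose is F × D_ev.
D_iv = F × D_ev = 0.89 × 500 = 445 mg

D_iv = 445 mg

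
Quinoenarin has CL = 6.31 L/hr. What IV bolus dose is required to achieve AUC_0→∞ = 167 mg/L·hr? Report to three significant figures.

Dose_iv = CL × AUC_0→∞
     = 6.31 × 167 = 1053.77 mg

Dose = 1050 mg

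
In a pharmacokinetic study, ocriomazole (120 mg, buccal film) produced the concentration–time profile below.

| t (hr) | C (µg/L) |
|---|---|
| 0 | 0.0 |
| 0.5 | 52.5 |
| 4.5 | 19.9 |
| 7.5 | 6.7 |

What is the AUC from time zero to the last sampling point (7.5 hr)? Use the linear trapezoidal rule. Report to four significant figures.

Trapezoidal AUC_0→7.5:
  [0→0.5]: (0.0+52.5)/2 × 0.5 = 13.125
  [0.5→4.5]: (52.5+19.9)/2 × 4 = 144.8
  [4.5→7.5]: (19.9+6.7)/2 × 3 = 39.9
  Sum = 197.825 µg/L·hr

AUC = 197.8 µg/L·hr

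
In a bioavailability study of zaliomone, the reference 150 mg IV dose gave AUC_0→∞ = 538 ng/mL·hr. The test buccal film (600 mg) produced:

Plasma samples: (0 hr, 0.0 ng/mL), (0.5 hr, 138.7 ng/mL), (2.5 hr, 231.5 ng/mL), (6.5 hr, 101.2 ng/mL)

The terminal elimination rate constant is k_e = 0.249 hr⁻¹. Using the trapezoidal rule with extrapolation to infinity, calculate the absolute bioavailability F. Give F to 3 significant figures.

Trapezoidal AUC_0→6.5 (buccal film):
  [0→0.5]: (0.0+138.7)/2 × 0.5 = 34.675
  [0.5→2.5]: (138.7+231.5)/2 × 2 = 370.2
  [2.5→6.5]: (231.5+101.2)/2 × 4 = 665.4
  Sum = 1070.275 ng/mL·hr
Tail: C_last/k_e = 101.2/0.249 = 406.426
AUC_0→∞ (buccal film) = 1070.275 + 406.426 = 1476.701 ng/mL·hr
F = (AUC_ev/D_ev)/(AUC_iv/D_iv) = (1476.701/600)/(538/150) = 2.46117/3.58667 = 0.6862

F = 0.686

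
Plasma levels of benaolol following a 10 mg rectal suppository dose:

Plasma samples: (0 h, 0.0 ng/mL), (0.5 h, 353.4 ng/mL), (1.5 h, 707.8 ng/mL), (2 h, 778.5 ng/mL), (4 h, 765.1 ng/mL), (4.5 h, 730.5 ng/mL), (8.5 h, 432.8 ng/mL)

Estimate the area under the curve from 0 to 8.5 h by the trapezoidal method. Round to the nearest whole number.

Trapezoidal AUC_0→8.5:
  [0→0.5]: (0.0+353.4)/2 × 0.5 = 88.35
  [0.5→1.5]: (353.4+707.8)/2 × 1 = 530.6
  [1.5→2]: (707.8+778.5)/2 × 0.5 = 371.575
  [2→4]: (778.5+765.1)/2 × 2 = 1543.6
  [4→4.5]: (765.1+730.5)/2 × 0.5 = 373.9
  [4.5→8.5]: (730.5+432.8)/2 × 4 = 2326.6
  Sum = 5234.625 ng/mL·h

AUC = 5235 ng/mL·h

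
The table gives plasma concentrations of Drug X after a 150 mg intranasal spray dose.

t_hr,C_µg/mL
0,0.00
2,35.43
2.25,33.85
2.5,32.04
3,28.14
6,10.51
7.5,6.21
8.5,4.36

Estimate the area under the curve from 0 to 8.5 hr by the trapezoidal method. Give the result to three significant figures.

Trapezoidal AUC_0→8.5:
  [0→2]: (0.00+35.43)/2 × 2 = 35.43
  [2→2.25]: (35.43+33.85)/2 × 0.25 = 8.66
  [2.25→2.5]: (33.85+32.04)/2 × 0.25 = 8.23625
  [2.5→3]: (32.04+28.14)/2 × 0.5 = 15.045
  [3→6]: (28.14+10.51)/2 × 3 = 57.975
  [6→7.5]: (10.51+6.21)/2 × 1.5 = 12.54
  [7.5→8.5]: (6.21+4.36)/2 × 1 = 5.285
  Sum = 143.17125 µg/mL·hr

AUC = 143 µg/mL·hr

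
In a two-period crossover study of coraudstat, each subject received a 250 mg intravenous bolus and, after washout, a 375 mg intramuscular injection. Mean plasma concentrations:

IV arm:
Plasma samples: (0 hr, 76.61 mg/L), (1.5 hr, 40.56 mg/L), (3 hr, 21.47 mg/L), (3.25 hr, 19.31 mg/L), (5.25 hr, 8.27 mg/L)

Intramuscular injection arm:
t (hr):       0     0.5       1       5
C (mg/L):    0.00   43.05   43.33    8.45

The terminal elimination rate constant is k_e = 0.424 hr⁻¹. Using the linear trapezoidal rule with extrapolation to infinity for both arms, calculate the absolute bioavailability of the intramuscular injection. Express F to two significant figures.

F = 0.56

Trapezoidal AUC_0→5.25 (IV):
  [0→1.5]: (76.61+40.56)/2 × 1.5 = 87.8775
  [1.5→3]: (40.56+21.47)/2 × 1.5 = 46.5225
  [3→3.25]: (21.47+19.31)/2 × 0.25 = 5.0975
  [3.25→5.25]: (19.31+8.27)/2 × 2 = 27.58
  Sum = 167.0775 mg/L·hr
IV tail: 8.27/0.424 = 19.505; AUC_iv,0→∞ = 167.0775 + 19.505 = 186.5825 mg/L·hr
Trapezoidal AUC_0→5 (intramuscular injection):
  [0→0.5]: (0.00+43.05)/2 × 0.5 = 10.7625
  [0.5→1]: (43.05+43.33)/2 × 0.5 = 21.595
  [1→5]: (43.33+8.45)/2 × 4 = 103.56
  Sum = 135.9175 mg/L·hr
intramuscular injection tail: 8.45/0.424 = 19.929; AUC_ev,0→∞ = 135.9175 + 19.929 = 155.8465 mg/L·hr
F = (AUC_ev/D_ev)/(AUC_iv/D_iv) = (155.8465/375)/(186.5825/250) = 0.415591/0.74633 = 0.5568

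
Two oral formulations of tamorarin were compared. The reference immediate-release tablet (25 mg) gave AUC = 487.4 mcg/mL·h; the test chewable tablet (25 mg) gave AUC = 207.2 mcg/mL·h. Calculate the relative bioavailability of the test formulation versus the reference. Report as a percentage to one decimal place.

F_rel = 42.5%

F_rel = (AUC_test/D_test) / (AUC_ref/D_ref)
      = (207.2/25) / (487.4/25)
      = 8.288 / 19.496 = 0.4251 = 42.51%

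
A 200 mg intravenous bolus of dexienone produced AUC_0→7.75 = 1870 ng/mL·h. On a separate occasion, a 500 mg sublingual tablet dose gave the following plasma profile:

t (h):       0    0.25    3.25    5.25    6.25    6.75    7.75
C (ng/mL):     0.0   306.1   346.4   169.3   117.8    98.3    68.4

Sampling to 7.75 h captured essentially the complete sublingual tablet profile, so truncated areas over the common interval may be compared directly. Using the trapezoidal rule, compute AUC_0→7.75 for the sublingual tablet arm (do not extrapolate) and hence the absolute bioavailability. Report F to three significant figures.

Trapezoidal AUC_0→7.75 (sublingual tablet):
  [0→0.25]: (0.0+306.1)/2 × 0.25 = 38.2625
  [0.25→3.25]: (306.1+346.4)/2 × 3 = 978.75
  [3.25→5.25]: (346.4+169.3)/2 × 2 = 515.7
  [5.25→6.25]: (169.3+117.8)/2 × 1 = 143.55
  [6.25→6.75]: (117.8+98.3)/2 × 0.5 = 54.025
  [6.75→7.75]: (98.3+68.4)/2 × 1 = 83.35
  Sum = 1813.6375 ng/mL·h
F = (AUC_ev/D_ev)/(AUC_iv/D_iv) = (1813.6375/500)/(1870/200) = 3.627275/9.35 = 0.3879

F = 0.388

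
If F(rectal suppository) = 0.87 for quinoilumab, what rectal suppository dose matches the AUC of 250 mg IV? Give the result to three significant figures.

D_rectal = 287 mg

For equal systemic exposure: F × D_ev = D_iv
D_ev = D_iv / F = 250 / 0.87 = 287.356 mg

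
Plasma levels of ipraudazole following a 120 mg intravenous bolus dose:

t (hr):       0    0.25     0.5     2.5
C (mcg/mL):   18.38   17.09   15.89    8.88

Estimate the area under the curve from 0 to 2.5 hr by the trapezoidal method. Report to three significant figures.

Trapezoidal AUC_0→2.5:
  [0→0.25]: (18.38+17.09)/2 × 0.25 = 4.43375
  [0.25→0.5]: (17.09+15.89)/2 × 0.25 = 4.1225
  [0.5→2.5]: (15.89+8.88)/2 × 2 = 24.77
  Sum = 33.32625 mcg/mL·hr

AUC = 33.3 mcg/mL·hr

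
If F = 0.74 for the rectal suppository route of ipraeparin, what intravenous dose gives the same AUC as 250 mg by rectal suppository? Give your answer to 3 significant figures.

Systemic exposure from an extravascular dose = F × D_ev, so the equivalent IV dose is F × D_ev.
D_iv = F × D_ev = 0.74 × 250 = 185 mg

D_iv = 185 mg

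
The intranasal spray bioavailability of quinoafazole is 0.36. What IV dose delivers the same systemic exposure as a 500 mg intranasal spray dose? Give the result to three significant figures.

Systemic exposure from an extravascular dose = F × D_ev, so the equivalent IV dose is F × D_ev.
D_iv = F × D_ev = 0.36 × 500 = 180 mg

D_iv = 180 mg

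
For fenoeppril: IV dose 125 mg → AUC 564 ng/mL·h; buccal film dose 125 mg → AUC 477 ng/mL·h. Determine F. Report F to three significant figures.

F = (AUC_ev / D_ev) / (AUC_iv / D_iv)
  = (477/125) / (564/125)
  = 3.816 / 4.512 = 0.8457

F = 0.846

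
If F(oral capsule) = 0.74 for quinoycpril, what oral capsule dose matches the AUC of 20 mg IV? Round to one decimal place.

For equal systemic exposure: F × D_ev = D_iv
D_ev = D_iv / F = 20 / 0.74 = 27.027 mg

D_oral = 27.0 mg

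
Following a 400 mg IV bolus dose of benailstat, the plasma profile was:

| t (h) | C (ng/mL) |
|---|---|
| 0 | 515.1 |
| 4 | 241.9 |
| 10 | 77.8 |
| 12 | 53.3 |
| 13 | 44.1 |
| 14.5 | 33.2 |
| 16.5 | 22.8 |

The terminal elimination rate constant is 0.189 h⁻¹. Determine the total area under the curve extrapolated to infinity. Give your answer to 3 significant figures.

Trapezoidal AUC_0→16.5:
  [0→4]: (515.1+241.9)/2 × 4 = 1514.0
  [4→10]: (241.9+77.8)/2 × 6 = 959.1
  [10→12]: (77.8+53.3)/2 × 2 = 131.1
  [12→13]: (53.3+44.1)/2 × 1 = 48.7
  [13→14.5]: (44.1+33.2)/2 × 1.5 = 57.975
  [14.5→16.5]: (33.2+22.8)/2 × 2 = 56.0
  Sum = 2766.875 ng/mL·h
Extrapolated tail: C_last / k_e = 22.8 / 0.189 = 120.635
AUC_0→∞ = 2766.875 + 120.635 = 2887.51 ng/mL·h

AUC = 2890 ng/mL·h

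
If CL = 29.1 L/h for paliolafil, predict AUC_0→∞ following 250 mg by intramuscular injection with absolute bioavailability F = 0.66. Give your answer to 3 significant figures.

AUC_0→∞ = F × Dose / CL
        = 0.66 × 250 / 29.1 = 5.6701 mg/L·h

AUC = 5.67 mg/L·h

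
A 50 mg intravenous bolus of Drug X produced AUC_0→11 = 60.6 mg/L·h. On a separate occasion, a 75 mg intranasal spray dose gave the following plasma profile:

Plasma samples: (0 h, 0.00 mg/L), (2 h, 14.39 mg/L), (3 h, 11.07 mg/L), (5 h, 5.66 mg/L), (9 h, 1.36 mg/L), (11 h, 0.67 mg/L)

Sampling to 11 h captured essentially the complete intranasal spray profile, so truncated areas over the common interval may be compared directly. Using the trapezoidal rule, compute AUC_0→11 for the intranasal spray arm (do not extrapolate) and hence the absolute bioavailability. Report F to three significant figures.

Trapezoidal AUC_0→11 (intranasal spray):
  [0→2]: (0.00+14.39)/2 × 2 = 14.39
  [2→3]: (14.39+11.07)/2 × 1 = 12.73
  [3→5]: (11.07+5.66)/2 × 2 = 16.73
  [5→9]: (5.66+1.36)/2 × 4 = 14.04
  [9→11]: (1.36+0.67)/2 × 2 = 2.03
  Sum = 59.92 mg/L·h
F = (AUC_ev/D_ev)/(AUC_iv/D_iv) = (59.92/75)/(60.6/50) = 0.798933/1.212 = 0.6592

F = 0.659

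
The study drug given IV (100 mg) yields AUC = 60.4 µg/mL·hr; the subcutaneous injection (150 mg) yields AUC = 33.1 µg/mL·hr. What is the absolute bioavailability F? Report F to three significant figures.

F = 0.365

F = (AUC_ev / D_ev) / (AUC_iv / D_iv)
  = (33.1/150) / (60.4/100)
  = 0.220667 / 0.604 = 0.3653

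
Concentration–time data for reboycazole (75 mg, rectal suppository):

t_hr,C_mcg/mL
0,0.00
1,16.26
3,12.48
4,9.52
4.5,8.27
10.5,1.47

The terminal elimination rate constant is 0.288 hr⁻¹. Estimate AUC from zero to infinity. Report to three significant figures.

AUC = 86.6 mcg/mL·hr

Trapezoidal AUC_0→10.5:
  [0→1]: (0.00+16.26)/2 × 1 = 8.13
  [1→3]: (16.26+12.48)/2 × 2 = 28.74
  [3→4]: (12.48+9.52)/2 × 1 = 11.0
  [4→4.5]: (9.52+8.27)/2 × 0.5 = 4.4475
  [4.5→10.5]: (8.27+1.47)/2 × 6 = 29.22
  Sum = 81.5375 mcg/mL·hr
Extrapolated tail: C_last / k_e = 1.47 / 0.288 = 5.104
AUC_0→∞ = 81.5375 + 5.104 = 86.6415 mcg/mL·hr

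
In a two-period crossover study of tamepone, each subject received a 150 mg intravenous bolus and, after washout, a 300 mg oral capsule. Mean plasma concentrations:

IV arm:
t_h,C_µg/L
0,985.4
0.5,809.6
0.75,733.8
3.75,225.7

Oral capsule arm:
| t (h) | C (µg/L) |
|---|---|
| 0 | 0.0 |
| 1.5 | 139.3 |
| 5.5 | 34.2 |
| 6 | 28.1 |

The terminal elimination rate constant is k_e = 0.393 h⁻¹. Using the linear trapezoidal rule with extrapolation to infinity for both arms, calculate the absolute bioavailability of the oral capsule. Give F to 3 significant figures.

F = 0.101

Trapezoidal AUC_0→3.75 (IV):
  [0→0.5]: (985.4+809.6)/2 × 0.5 = 448.75
  [0.5→0.75]: (809.6+733.8)/2 × 0.25 = 192.925
  [0.75→3.75]: (733.8+225.7)/2 × 3 = 1439.25
  Sum = 2080.925 µg/L·h
IV tail: 225.7/0.393 = 574.300; AUC_iv,0→∞ = 2080.925 + 574.300 = 2655.225 µg/L·h
Trapezoidal AUC_0→6 (oral capsule):
  [0→1.5]: (0.0+139.3)/2 × 1.5 = 104.475
  [1.5→5.5]: (139.3+34.2)/2 × 4 = 347.0
  [5.5→6]: (34.2+28.1)/2 × 0.5 = 15.575
  Sum = 467.05 µg/L·h
oral capsule tail: 28.1/0.393 = 71.501; AUC_ev,0→∞ = 467.05 + 71.501 = 538.551 µg/L·h
F = (AUC_ev/D_ev)/(AUC_iv/D_iv) = (538.551/300)/(2655.225/150) = 1.79517/17.7015 = 0.1014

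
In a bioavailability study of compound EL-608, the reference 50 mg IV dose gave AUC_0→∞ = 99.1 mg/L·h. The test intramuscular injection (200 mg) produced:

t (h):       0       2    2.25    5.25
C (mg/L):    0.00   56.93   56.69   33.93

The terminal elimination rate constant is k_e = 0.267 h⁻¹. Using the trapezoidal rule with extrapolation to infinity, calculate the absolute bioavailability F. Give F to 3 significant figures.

Trapezoidal AUC_0→5.25 (intramuscular injection):
  [0→2]: (0.00+56.93)/2 × 2 = 56.93
  [2→2.25]: (56.93+56.69)/2 × 0.25 = 14.2025
  [2.25→5.25]: (56.69+33.93)/2 × 3 = 135.93
  Sum = 207.0625 mg/L·h
Tail: C_last/k_e = 33.93/0.267 = 127.079
AUC_0→∞ (intramuscular injection) = 207.0625 + 127.079 = 334.1415 mg/L·h
F = (AUC_ev/D_ev)/(AUC_iv/D_iv) = (334.1415/200)/(99.1/50) = 1.6707075/1.982 = 0.8429

F = 0.843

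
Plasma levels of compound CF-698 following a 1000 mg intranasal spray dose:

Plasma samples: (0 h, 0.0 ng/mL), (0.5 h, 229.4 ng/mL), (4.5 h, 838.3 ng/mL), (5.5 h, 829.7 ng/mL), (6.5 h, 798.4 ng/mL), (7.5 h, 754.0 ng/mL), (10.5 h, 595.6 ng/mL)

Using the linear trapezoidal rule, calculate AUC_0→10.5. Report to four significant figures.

AUC = 6641 ng/mL·h

Trapezoidal AUC_0→10.5:
  [0→0.5]: (0.0+229.4)/2 × 0.5 = 57.35
  [0.5→4.5]: (229.4+838.3)/2 × 4 = 2135.4
  [4.5→5.5]: (838.3+829.7)/2 × 1 = 834.0
  [5.5→6.5]: (829.7+798.4)/2 × 1 = 814.05
  [6.5→7.5]: (798.4+754.0)/2 × 1 = 776.2
  [7.5→10.5]: (754.0+595.6)/2 × 3 = 2024.4
  Sum = 6641.4 ng/mL·h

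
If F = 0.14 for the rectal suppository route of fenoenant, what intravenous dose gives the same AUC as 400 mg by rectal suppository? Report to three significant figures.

Systemic exposure from an extravascular dose = F × D_ev, so the equivalent IV dose is F × D_ev.
D_iv = F × D_ev = 0.14 × 400 = 56 mg

D_iv = 56.0 mg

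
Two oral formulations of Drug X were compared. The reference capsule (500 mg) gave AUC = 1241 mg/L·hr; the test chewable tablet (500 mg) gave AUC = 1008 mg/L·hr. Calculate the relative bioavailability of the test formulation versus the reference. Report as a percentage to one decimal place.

F_rel = (AUC_test/D_test) / (AUC_ref/D_ref)
      = (1008/500) / (1241/500)
      = 2.016 / 2.482 = 0.8122 = 81.22%

F_rel = 81.2%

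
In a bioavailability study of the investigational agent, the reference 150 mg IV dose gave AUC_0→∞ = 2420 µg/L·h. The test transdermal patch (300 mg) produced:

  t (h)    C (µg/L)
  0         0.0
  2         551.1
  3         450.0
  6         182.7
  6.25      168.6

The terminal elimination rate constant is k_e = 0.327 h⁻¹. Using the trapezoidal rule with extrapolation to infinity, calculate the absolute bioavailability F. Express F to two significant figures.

F = 0.53

Trapezoidal AUC_0→6.25 (transdermal patch):
  [0→2]: (0.0+551.1)/2 × 2 = 551.1
  [2→3]: (551.1+450.0)/2 × 1 = 500.55
  [3→6]: (450.0+182.7)/2 × 3 = 949.05
  [6→6.25]: (182.7+168.6)/2 × 0.25 = 43.9125
  Sum = 2044.6125 µg/L·h
Tail: C_last/k_e = 168.6/0.327 = 515.596
AUC_0→∞ (transdermal patch) = 2044.6125 + 515.596 = 2560.2085 µg/L·h
F = (AUC_ev/D_ev)/(AUC_iv/D_iv) = (2560.2085/300)/(2420/150) = 8.53403/16.1333 = 0.5290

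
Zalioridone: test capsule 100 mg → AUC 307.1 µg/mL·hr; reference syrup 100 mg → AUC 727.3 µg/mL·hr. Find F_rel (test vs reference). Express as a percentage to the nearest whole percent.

F_rel = (AUC_test/D_test) / (AUC_ref/D_ref)
      = (307.1/100) / (727.3/100)
      = 3.071 / 7.273 = 0.4222 = 42.22%

F_rel = 42%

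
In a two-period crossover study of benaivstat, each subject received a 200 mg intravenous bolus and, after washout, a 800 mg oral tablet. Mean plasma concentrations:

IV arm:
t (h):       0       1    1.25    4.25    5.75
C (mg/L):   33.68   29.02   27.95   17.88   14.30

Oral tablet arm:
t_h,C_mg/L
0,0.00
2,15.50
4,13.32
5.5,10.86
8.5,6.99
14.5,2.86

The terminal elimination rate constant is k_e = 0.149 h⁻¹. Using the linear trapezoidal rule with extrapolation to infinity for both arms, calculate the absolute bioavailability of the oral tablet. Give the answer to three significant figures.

F = 0.152

Trapezoidal AUC_0→5.75 (IV):
  [0→1]: (33.68+29.02)/2 × 1 = 31.35
  [1→1.25]: (29.02+27.95)/2 × 0.25 = 7.12125
  [1.25→4.25]: (27.95+17.88)/2 × 3 = 68.745
  [4.25→5.75]: (17.88+14.30)/2 × 1.5 = 24.135
  Sum = 131.35125 mg/L·h
IV tail: 14.30/0.149 = 95.973; AUC_iv,0→∞ = 131.35125 + 95.973 = 227.32425 mg/L·h
Trapezoidal AUC_0→14.5 (oral tablet):
  [0→2]: (0.00+15.50)/2 × 2 = 15.5
  [2→4]: (15.50+13.32)/2 × 2 = 28.82
  [4→5.5]: (13.32+10.86)/2 × 1.5 = 18.135
  [5.5→8.5]: (10.86+6.99)/2 × 3 = 26.775
  [8.5→14.5]: (6.99+2.86)/2 × 6 = 29.55
  Sum = 118.78 mg/L·h
oral tablet tail: 2.86/0.149 = 19.195; AUC_ev,0→∞ = 118.78 + 19.195 = 137.975 mg/L·h
F = (AUC_ev/D_ev)/(AUC_iv/D_iv) = (137.975/800)/(227.32425/200) = 0.17246875/1.13662 = 0.1517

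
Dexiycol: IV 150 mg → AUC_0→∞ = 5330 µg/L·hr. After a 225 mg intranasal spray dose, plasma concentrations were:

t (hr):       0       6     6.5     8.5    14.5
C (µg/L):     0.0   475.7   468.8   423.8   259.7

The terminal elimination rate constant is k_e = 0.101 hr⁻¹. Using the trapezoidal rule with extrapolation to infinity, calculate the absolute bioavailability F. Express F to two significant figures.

F = 0.90

Trapezoidal AUC_0→14.5 (intranasal spray):
  [0→6]: (0.0+475.7)/2 × 6 = 1427.1
  [6→6.5]: (475.7+468.8)/2 × 0.5 = 236.125
  [6.5→8.5]: (468.8+423.8)/2 × 2 = 892.6
  [8.5→14.5]: (423.8+259.7)/2 × 6 = 2050.5
  Sum = 4606.325 µg/L·hr
Tail: C_last/k_e = 259.7/0.101 = 2571.287
AUC_0→∞ (intranasal spray) = 4606.325 + 2571.287 = 7177.612 µg/L·hr
F = (AUC_ev/D_ev)/(AUC_iv/D_iv) = (7177.612/225)/(5330/150) = 31.9005/35.5333 = 0.8978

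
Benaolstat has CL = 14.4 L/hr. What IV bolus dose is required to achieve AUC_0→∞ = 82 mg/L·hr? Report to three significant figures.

Dose = 1180 mg

Dose_iv = CL × AUC_0→∞
     = 14.4 × 82 = 1180.8 mg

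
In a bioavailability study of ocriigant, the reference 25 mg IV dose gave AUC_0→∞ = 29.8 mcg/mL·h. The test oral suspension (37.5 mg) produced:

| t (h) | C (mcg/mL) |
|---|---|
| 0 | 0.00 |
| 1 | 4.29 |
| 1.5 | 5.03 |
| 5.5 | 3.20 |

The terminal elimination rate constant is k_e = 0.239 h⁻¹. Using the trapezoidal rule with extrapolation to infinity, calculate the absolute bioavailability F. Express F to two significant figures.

Trapezoidal AUC_0→5.5 (oral suspension):
  [0→1]: (0.00+4.29)/2 × 1 = 2.145
  [1→1.5]: (4.29+5.03)/2 × 0.5 = 2.33
  [1.5→5.5]: (5.03+3.20)/2 × 4 = 16.46
  Sum = 20.935 mcg/mL·h
Tail: C_last/k_e = 3.20/0.239 = 13.389
AUC_0→∞ (oral suspension) = 20.935 + 13.389 = 34.324 mcg/mL·h
F = (AUC_ev/D_ev)/(AUC_iv/D_iv) = (34.324/37.5)/(29.8/25) = 0.915307/1.192 = 0.7679

F = 0.77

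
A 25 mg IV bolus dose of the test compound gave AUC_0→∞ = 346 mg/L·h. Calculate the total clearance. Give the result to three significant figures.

CL = Dose_iv / AUC_0→∞
   = 25 / 346 = 0.0722543 L/h

CL = 0.0723 L/h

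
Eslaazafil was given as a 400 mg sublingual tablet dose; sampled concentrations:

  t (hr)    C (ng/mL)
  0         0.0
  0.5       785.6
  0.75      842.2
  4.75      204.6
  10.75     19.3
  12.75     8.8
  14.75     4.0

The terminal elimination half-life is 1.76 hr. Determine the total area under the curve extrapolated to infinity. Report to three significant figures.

AUC = 3220 ng/mL·hr

Trapezoidal AUC_0→14.75:
  [0→0.5]: (0.0+785.6)/2 × 0.5 = 196.4
  [0.5→0.75]: (785.6+842.2)/2 × 0.25 = 203.475
  [0.75→4.75]: (842.2+204.6)/2 × 4 = 2093.6
  [4.75→10.75]: (204.6+19.3)/2 × 6 = 671.7
  [10.75→12.75]: (19.3+8.8)/2 × 2 = 28.1
  [12.75→14.75]: (8.8+4.0)/2 × 2 = 12.8
  Sum = 3206.075 ng/mL·hr
k_e = ln2 / t½ = 0.693147 / 1.76 = 0.3938 hr^-1
Extrapolated tail: C_last / k_e = 4.0 / 0.3938 = 10.157
AUC_0→∞ = 3206.075 + 10.157 = 3216.232 ng/mL·hr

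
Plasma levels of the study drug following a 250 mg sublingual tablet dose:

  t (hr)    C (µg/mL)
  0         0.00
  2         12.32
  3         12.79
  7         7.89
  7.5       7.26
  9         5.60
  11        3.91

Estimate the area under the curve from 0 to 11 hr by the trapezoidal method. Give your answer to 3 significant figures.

Trapezoidal AUC_0→11:
  [0→2]: (0.00+12.32)/2 × 2 = 12.32
  [2→3]: (12.32+12.79)/2 × 1 = 12.555
  [3→7]: (12.79+7.89)/2 × 4 = 41.36
  [7→7.5]: (7.89+7.26)/2 × 0.5 = 3.7875
  [7.5→9]: (7.26+5.60)/2 × 1.5 = 9.645
  [9→11]: (5.60+3.91)/2 × 2 = 9.51
  Sum = 89.1775 µg/mL·hr

AUC = 89.2 µg/mL·hr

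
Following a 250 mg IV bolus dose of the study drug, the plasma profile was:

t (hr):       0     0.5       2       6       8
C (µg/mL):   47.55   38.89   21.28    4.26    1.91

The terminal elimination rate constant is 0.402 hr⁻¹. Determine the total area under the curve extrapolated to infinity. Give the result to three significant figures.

AUC = 129 µg/mL·hr

Trapezoidal AUC_0→8:
  [0→0.5]: (47.55+38.89)/2 × 0.5 = 21.61
  [0.5→2]: (38.89+21.28)/2 × 1.5 = 45.1275
  [2→6]: (21.28+4.26)/2 × 4 = 51.08
  [6→8]: (4.26+1.91)/2 × 2 = 6.17
  Sum = 123.9875 µg/mL·hr
Extrapolated tail: C_last / k_e = 1.91 / 0.402 = 4.751
AUC_0→∞ = 123.9875 + 4.751 = 128.7385 µg/mL·hr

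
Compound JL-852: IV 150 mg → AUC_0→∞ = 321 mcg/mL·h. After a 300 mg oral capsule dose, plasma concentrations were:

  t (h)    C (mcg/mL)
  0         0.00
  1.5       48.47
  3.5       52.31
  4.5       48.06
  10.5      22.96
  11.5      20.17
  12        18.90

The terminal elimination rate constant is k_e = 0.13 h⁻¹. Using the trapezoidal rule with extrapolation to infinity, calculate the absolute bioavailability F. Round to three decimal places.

F = 0.899

Trapezoidal AUC_0→12 (oral capsule):
  [0→1.5]: (0.00+48.47)/2 × 1.5 = 36.3525
  [1.5→3.5]: (48.47+52.31)/2 × 2 = 100.78
  [3.5→4.5]: (52.31+48.06)/2 × 1 = 50.185
  [4.5→10.5]: (48.06+22.96)/2 × 6 = 213.06
  [10.5→11.5]: (22.96+20.17)/2 × 1 = 21.565
  [11.5→12]: (20.17+18.90)/2 × 0.5 = 9.7675
  Sum = 431.71 mcg/mL·h
Tail: C_last/k_e = 18.90/0.13 = 145.385
AUC_0→∞ (oral capsule) = 431.71 + 145.385 = 577.095 mcg/mL·h
F = (AUC_ev/D_ev)/(AUC_iv/D_iv) = (577.095/300)/(321/150) = 1.92365/2.14 = 0.8989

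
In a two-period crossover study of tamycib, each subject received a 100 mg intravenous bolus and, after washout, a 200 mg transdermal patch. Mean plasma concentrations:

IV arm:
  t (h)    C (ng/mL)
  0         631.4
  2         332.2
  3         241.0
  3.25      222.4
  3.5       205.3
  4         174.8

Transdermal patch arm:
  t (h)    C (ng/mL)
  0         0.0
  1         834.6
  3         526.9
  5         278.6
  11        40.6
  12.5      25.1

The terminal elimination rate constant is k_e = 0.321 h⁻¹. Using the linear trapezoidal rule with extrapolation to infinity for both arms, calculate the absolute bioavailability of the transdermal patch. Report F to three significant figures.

F = 0.917

Trapezoidal AUC_0→4 (IV):
  [0→2]: (631.4+332.2)/2 × 2 = 963.6
  [2→3]: (332.2+241.0)/2 × 1 = 286.6
  [3→3.25]: (241.0+222.4)/2 × 0.25 = 57.925
  [3.25→3.5]: (222.4+205.3)/2 × 0.25 = 53.4625
  [3.5→4]: (205.3+174.8)/2 × 0.5 = 95.025
  Sum = 1456.6125 ng/mL·h
IV tail: 174.8/0.321 = 544.548; AUC_iv,0→∞ = 1456.6125 + 544.548 = 2001.1605 ng/mL·h
Trapezoidal AUC_0→12.5 (transdermal patch):
  [0→1]: (0.0+834.6)/2 × 1 = 417.3
  [1→3]: (834.6+526.9)/2 × 2 = 1361.5
  [3→5]: (526.9+278.6)/2 × 2 = 805.5
  [5→11]: (278.6+40.6)/2 × 6 = 957.6
  [11→12.5]: (40.6+25.1)/2 × 1.5 = 49.275
  Sum = 3591.175 ng/mL·h
transdermal patch tail: 25.1/0.321 = 78.193; AUC_ev,0→∞ = 3591.175 + 78.193 = 3669.368 ng/mL·h
F = (AUC_ev/D_ev)/(AUC_iv/D_iv) = (3669.368/200)/(2001.1605/100) = 18.34684/20.011605 = 0.9168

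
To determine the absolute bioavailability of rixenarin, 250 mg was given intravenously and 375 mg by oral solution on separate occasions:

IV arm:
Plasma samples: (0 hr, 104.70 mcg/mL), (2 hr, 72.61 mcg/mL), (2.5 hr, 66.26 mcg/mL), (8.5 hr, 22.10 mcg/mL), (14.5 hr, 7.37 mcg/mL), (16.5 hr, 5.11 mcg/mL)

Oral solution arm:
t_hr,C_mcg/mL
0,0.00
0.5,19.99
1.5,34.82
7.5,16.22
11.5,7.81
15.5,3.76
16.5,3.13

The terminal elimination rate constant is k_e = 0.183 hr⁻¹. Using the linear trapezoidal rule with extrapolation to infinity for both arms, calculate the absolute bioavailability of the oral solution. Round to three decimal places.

Trapezoidal AUC_0→16.5 (IV):
  [0→2]: (104.70+72.61)/2 × 2 = 177.31
  [2→2.5]: (72.61+66.26)/2 × 0.5 = 34.7175
  [2.5→8.5]: (66.26+22.10)/2 × 6 = 265.08
  [8.5→14.5]: (22.10+7.37)/2 × 6 = 88.41
  [14.5→16.5]: (7.37+5.11)/2 × 2 = 12.48
  Sum = 577.9975 mcg/mL·hr
IV tail: 5.11/0.183 = 27.923; AUC_iv,0→∞ = 577.9975 + 27.923 = 605.9205 mcg/mL·hr
Trapezoidal AUC_0→16.5 (oral solution):
  [0→0.5]: (0.00+19.99)/2 × 0.5 = 4.9975
  [0.5→1.5]: (19.99+34.82)/2 × 1 = 27.405
  [1.5→7.5]: (34.82+16.22)/2 × 6 = 153.12
  [7.5→11.5]: (16.22+7.81)/2 × 4 = 48.06
  [11.5→15.5]: (7.81+3.76)/2 × 4 = 23.14
  [15.5→16.5]: (3.76+3.13)/2 × 1 = 3.445
  Sum = 260.1675 mcg/mL·hr
oral solution tail: 3.13/0.183 = 17.104; AUC_ev,0→∞ = 260.1675 + 17.104 = 277.2715 mcg/mL·hr
F = (AUC_ev/D_ev)/(AUC_iv/D_iv) = (277.2715/375)/(605.9205/250) = 0.739391/2.423682 = 0.3051

F = 0.305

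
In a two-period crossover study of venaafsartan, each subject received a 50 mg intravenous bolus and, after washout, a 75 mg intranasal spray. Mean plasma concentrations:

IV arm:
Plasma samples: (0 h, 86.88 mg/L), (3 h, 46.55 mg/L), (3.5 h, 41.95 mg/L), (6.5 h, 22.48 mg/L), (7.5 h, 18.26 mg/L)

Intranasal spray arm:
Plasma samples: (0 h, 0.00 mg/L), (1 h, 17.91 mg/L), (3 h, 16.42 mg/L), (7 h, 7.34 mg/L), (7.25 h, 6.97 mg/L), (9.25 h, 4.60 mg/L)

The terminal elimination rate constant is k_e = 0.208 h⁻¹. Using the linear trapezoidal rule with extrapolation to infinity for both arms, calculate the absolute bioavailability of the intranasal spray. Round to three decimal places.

Trapezoidal AUC_0→7.5 (IV):
  [0→3]: (86.88+46.55)/2 × 3 = 200.145
  [3→3.5]: (46.55+41.95)/2 × 0.5 = 22.125
  [3.5→6.5]: (41.95+22.48)/2 × 3 = 96.645
  [6.5→7.5]: (22.48+18.26)/2 × 1 = 20.37
  Sum = 339.285 mg/L·h
IV tail: 18.26/0.208 = 87.788; AUC_iv,0→∞ = 339.285 + 87.788 = 427.073 mg/L·h
Trapezoidal AUC_0→9.25 (intranasal spray):
  [0→1]: (0.00+17.91)/2 × 1 = 8.955
  [1→3]: (17.91+16.42)/2 × 2 = 34.33
  [3→7]: (16.42+7.34)/2 × 4 = 47.52
  [7→7.25]: (7.34+6.97)/2 × 0.25 = 1.78875
  [7.25→9.25]: (6.97+4.60)/2 × 2 = 11.57
  Sum = 104.16375 mg/L·h
intranasal spray tail: 4.60/0.208 = 22.115; AUC_ev,0→∞ = 104.16375 + 22.115 = 126.27875 mg/L·h
F = (AUC_ev/D_ev)/(AUC_iv/D_iv) = (126.27875/75)/(427.073/50) = 1.68372/8.54146 = 0.1971

F = 0.197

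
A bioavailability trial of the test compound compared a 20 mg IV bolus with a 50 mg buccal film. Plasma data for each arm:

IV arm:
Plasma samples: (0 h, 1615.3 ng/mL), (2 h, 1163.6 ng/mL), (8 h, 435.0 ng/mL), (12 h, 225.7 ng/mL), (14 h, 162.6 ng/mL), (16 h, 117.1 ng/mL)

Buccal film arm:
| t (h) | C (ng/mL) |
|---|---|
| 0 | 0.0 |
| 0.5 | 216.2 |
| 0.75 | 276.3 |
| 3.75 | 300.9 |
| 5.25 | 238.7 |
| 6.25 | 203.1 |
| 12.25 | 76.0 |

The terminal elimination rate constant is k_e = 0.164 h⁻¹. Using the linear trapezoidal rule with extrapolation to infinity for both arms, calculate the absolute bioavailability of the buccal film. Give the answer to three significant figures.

Trapezoidal AUC_0→16 (IV):
  [0→2]: (1615.3+1163.6)/2 × 2 = 2778.9
  [2→8]: (1163.6+435.0)/2 × 6 = 4795.8
  [8→12]: (435.0+225.7)/2 × 4 = 1321.4
  [12→14]: (225.7+162.6)/2 × 2 = 388.3
  [14→16]: (162.6+117.1)/2 × 2 = 279.7
  Sum = 9564.1 ng/mL·h
IV tail: 117.1/0.164 = 714.024; AUC_iv,0→∞ = 9564.1 + 714.024 = 10278.124 ng/mL·h
Trapezoidal AUC_0→12.25 (buccal film):
  [0→0.5]: (0.0+216.2)/2 × 0.5 = 54.05
  [0.5→0.75]: (216.2+276.3)/2 × 0.25 = 61.5625
  [0.75→3.75]: (276.3+300.9)/2 × 3 = 865.8
  [3.75→5.25]: (300.9+238.7)/2 × 1.5 = 404.7
  [5.25→6.25]: (238.7+203.1)/2 × 1 = 220.9
  [6.25→12.25]: (203.1+76.0)/2 × 6 = 837.3
  Sum = 2444.3125 ng/mL·h
buccal film tail: 76.0/0.164 = 463.415; AUC_ev,0→∞ = 2444.3125 + 463.415 = 2907.7275 ng/mL·h
F = (AUC_ev/D_ev)/(AUC_iv/D_iv) = (2907.7275/50)/(10278.124/20) = 58.15455/513.9062 = 0.1132

F = 0.113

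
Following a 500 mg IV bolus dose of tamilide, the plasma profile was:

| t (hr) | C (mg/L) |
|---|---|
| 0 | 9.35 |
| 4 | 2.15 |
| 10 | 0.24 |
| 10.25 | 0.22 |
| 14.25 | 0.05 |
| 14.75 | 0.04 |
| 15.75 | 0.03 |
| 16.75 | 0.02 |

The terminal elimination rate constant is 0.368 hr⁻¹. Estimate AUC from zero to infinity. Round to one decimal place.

Trapezoidal AUC_0→16.75:
  [0→4]: (9.35+2.15)/2 × 4 = 23.0
  [4→10]: (2.15+0.24)/2 × 6 = 7.17
  [10→10.25]: (0.24+0.22)/2 × 0.25 = 0.0575
  [10.25→14.25]: (0.22+0.05)/2 × 4 = 0.54
  [14.25→14.75]: (0.05+0.04)/2 × 0.5 = 0.0225
  [14.75→15.75]: (0.04+0.03)/2 × 1 = 0.035
  [15.75→16.75]: (0.03+0.02)/2 × 1 = 0.025
  Sum = 30.85 mg/L·hr
Extrapolated tail: C_last / k_e = 0.02 / 0.368 = 0.054
AUC_0→∞ = 30.85 + 0.054 = 30.904 mg/L·hr

AUC = 30.9 mg/L·hr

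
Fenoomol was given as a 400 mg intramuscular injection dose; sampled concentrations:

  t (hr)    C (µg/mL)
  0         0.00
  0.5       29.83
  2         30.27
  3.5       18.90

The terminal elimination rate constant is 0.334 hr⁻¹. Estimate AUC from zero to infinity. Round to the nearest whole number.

AUC = 146 µg/mL·hr

Trapezoidal AUC_0→3.5:
  [0→0.5]: (0.00+29.83)/2 × 0.5 = 7.4575
  [0.5→2]: (29.83+30.27)/2 × 1.5 = 45.075
  [2→3.5]: (30.27+18.90)/2 × 1.5 = 36.8775
  Sum = 89.41 µg/mL·hr
Extrapolated tail: C_last / k_e = 18.90 / 0.334 = 56.587
AUC_0→∞ = 89.41 + 56.587 = 145.997 µg/mL·hr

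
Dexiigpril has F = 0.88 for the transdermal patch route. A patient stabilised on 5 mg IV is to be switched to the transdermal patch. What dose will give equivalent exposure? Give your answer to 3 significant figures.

D_transdermal = 5.68 mg

For equal systemic exposure: F × D_ev = D_iv
D_ev = D_iv / F = 5 / 0.88 = 5.68182 mg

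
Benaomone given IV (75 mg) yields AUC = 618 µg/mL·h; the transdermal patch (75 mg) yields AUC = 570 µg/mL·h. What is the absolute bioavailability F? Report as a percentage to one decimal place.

F = 92.2%

F = (AUC_ev / D_ev) / (AUC_iv / D_iv)
  = (570/75) / (618/75)
  = 7.6 / 8.24 = 0.9223
  = 92.23%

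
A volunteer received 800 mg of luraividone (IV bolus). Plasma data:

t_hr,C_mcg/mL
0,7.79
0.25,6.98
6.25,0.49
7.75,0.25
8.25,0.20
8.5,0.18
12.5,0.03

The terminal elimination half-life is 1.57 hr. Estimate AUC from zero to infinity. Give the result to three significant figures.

Trapezoidal AUC_0→12.5:
  [0→0.25]: (7.79+6.98)/2 × 0.25 = 1.84625
  [0.25→6.25]: (6.98+0.49)/2 × 6 = 22.41
  [6.25→7.75]: (0.49+0.25)/2 × 1.5 = 0.555
  [7.75→8.25]: (0.25+0.20)/2 × 0.5 = 0.1125
  [8.25→8.5]: (0.20+0.18)/2 × 0.25 = 0.0475
  [8.5→12.5]: (0.18+0.03)/2 × 4 = 0.42
  Sum = 25.39125 mcg/mL·hr
k_e = ln2 / t½ = 0.693147 / 1.57 = 0.4415 hr^-1
Extrapolated tail: C_last / k_e = 0.03 / 0.4415 = 0.068
AUC_0→∞ = 25.39125 + 0.068 = 25.45925 mcg/mL·hr

AUC = 25.5 mcg/mL·hr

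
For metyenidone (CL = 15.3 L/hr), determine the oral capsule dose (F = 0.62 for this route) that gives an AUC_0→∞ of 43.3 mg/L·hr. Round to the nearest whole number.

Dose = CL × AUC_0→∞ / F
     = 15.3 × 43.3 / 0.62 = 1068.53 mg

Dose = 1069 mg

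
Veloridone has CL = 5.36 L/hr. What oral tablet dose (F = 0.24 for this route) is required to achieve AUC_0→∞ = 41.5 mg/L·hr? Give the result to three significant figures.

Dose = CL × AUC_0→∞ / F
     = 5.36 × 41.5 / 0.24 = 926.833 mg

Dose = 927 mg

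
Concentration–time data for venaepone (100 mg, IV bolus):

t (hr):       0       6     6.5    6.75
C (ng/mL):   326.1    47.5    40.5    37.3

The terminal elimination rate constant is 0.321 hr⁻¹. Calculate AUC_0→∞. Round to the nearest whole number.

Trapezoidal AUC_0→6.75:
  [0→6]: (326.1+47.5)/2 × 6 = 1120.8
  [6→6.5]: (47.5+40.5)/2 × 0.5 = 22.0
  [6.5→6.75]: (40.5+37.3)/2 × 0.25 = 9.725
  Sum = 1152.525 ng/mL·hr
Extrapolated tail: C_last / k_e = 37.3 / 0.321 = 116.199
AUC_0→∞ = 1152.525 + 116.199 = 1268.724 ng/mL·hr

AUC = 1269 ng/mL·hr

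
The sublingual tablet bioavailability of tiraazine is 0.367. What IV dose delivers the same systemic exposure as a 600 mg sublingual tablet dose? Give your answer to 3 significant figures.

D_iv = 220 mg

Systemic exposure from an extravascular dose = F × D_ev, so the equivalent IV dose is F × D_ev.
D_iv = F × D_ev = 0.367 × 600 = 220.2 mg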